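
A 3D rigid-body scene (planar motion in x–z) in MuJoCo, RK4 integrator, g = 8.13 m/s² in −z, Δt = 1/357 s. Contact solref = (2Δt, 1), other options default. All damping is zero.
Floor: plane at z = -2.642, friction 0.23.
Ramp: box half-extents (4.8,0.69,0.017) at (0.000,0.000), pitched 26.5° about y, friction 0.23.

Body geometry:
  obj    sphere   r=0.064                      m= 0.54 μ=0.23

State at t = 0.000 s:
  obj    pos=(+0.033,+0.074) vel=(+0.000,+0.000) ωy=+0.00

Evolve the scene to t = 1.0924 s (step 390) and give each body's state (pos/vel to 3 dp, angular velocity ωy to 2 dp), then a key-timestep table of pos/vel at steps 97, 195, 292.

State at t = 1.0924 s:
  obj    pos=(+1.417,-0.616) vel=(+2.533,-1.263) ωy=+44.22

Key-timestep trajectory:
   step    t(s)  obj.x    obj.z    obj.vx   obj.vz 
     97  0.2717   +0.119  +0.031  +0.630  -0.314
    195  0.5462   +0.379  -0.098  +1.267  -0.632
    292  0.8179   +0.809  -0.313  +1.897  -0.946


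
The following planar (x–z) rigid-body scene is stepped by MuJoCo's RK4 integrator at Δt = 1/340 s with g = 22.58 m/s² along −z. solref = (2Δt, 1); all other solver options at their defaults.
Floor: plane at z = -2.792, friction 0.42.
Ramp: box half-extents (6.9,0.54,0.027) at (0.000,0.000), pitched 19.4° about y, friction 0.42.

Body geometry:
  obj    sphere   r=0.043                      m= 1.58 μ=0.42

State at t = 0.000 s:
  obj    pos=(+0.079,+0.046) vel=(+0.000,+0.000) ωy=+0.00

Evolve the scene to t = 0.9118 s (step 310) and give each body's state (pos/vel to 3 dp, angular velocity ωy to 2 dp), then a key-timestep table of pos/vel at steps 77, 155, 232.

State at t = 0.9118 s:
  obj    pos=(+2.179,-0.693) vel=(+4.607,-1.622) ωy=+113.58

Key-timestep trajectory:
   step    t(s)  obj.x    obj.z    obj.vx   obj.vz 
     77  0.2265   +0.209  +0.001  +1.144  -0.403
    155  0.4559   +0.604  -0.139  +2.304  -0.811
    232  0.6824   +1.256  -0.368  +3.448  -1.214


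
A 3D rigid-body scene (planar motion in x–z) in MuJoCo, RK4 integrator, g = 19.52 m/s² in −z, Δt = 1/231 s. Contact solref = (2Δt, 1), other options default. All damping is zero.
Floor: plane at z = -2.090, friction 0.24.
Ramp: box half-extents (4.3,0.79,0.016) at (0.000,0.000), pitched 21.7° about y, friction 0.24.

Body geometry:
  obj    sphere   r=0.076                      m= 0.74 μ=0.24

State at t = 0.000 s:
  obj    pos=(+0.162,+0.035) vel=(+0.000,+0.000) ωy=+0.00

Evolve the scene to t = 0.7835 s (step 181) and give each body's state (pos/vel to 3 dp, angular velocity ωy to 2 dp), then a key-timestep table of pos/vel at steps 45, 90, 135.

State at t = 0.7835 s:
  obj    pos=(+1.632,-0.551) vel=(+3.753,-1.494) ωy=+53.14

Key-timestep trajectory:
   step    t(s)  obj.x    obj.z    obj.vx   obj.vz 
     45  0.1948   +0.253  -0.002  +0.933  -0.371
     90  0.3896   +0.526  -0.110  +1.866  -0.743
    135  0.5844   +0.980  -0.291  +2.799  -1.114


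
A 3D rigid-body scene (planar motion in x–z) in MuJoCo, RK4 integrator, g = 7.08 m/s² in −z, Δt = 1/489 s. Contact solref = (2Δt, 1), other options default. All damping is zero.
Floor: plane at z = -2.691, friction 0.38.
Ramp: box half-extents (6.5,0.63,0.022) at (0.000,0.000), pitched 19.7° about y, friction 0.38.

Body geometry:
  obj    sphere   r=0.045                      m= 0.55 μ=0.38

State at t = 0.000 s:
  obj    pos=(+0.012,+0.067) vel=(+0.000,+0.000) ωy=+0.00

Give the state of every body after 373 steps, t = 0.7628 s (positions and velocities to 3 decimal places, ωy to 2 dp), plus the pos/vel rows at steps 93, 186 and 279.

State at t = 0.7628 s:
  obj    pos=(+0.479,-0.100) vel=(+1.224,-0.438) ωy=+28.89

Key-timestep trajectory:
   step    t(s)  obj.x    obj.z    obj.vx   obj.vz 
     93  0.1902   +0.041  +0.056  +0.305  -0.109
    186  0.3804   +0.128  +0.025  +0.611  -0.219
    279  0.5706   +0.273  -0.027  +0.916  -0.328


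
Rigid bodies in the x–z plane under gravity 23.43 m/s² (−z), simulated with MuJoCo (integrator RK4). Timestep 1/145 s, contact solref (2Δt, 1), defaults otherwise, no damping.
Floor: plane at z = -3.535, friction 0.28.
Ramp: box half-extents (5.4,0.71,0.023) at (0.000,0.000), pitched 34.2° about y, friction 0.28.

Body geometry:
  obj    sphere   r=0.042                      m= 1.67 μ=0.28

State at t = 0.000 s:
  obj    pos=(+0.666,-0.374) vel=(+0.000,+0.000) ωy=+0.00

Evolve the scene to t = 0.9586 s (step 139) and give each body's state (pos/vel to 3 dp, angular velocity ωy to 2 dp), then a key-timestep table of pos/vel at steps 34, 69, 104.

State at t = 0.9586 s:
  obj    pos=(+4.241,-2.804) vel=(+7.458,-5.069) ωy=+214.63

Key-timestep trajectory:
   step    t(s)  obj.x    obj.z    obj.vx   obj.vz 
     34  0.2345   +0.880  -0.520  +1.825  -1.240
     69  0.4759   +1.547  -0.973  +3.703  -2.516
    104  0.7172   +2.668  -1.734  +5.581  -3.793


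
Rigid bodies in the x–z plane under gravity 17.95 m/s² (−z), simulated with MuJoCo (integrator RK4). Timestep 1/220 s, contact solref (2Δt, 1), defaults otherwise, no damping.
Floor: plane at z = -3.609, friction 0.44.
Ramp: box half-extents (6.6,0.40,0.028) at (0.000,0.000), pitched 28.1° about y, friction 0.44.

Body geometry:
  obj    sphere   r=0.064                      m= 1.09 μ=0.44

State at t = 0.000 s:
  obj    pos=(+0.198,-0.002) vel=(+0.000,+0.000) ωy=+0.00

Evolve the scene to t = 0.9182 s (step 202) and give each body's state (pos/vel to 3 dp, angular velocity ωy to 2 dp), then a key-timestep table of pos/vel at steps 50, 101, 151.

State at t = 0.9182 s:
  obj    pos=(+2.444,-1.201) vel=(+4.891,-2.612) ωy=+86.63

Key-timestep trajectory:
   step    t(s)  obj.x    obj.z    obj.vx   obj.vz 
     50  0.2273   +0.336  -0.075  +1.211  -0.647
    101  0.4591   +0.760  -0.301  +2.446  -1.306
    151  0.6864   +1.453  -0.672  +3.656  -1.952


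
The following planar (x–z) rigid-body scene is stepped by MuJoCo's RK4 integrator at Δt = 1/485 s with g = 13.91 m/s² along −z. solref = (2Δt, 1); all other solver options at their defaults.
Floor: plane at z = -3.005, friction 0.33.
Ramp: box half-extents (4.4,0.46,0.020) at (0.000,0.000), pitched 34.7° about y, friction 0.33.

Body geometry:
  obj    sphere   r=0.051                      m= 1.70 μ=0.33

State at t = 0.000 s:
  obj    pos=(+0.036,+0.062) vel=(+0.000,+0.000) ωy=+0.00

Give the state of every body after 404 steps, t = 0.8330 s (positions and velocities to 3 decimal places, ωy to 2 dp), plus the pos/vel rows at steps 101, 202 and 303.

State at t = 0.8330 s:
  obj    pos=(+1.649,-1.056) vel=(+3.874,-2.682) ωy=+92.37

Key-timestep trajectory:
   step    t(s)  obj.x    obj.z    obj.vx   obj.vz 
    101  0.2082   +0.137  -0.008  +0.969  -0.671
    202  0.4165   +0.439  -0.218  +1.937  -1.341
    303  0.6247   +0.943  -0.567  +2.905  -2.012


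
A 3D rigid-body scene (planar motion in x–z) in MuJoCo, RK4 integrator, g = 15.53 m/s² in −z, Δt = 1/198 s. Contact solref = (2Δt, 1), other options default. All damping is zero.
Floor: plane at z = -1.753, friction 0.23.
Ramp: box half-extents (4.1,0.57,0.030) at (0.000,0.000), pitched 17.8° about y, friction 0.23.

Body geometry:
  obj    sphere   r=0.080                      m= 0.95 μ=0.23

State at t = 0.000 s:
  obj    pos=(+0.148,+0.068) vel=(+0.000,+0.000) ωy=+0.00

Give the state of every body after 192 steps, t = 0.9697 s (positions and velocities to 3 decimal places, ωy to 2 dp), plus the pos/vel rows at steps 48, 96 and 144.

State at t = 0.9697 s:
  obj    pos=(+1.666,-0.419) vel=(+3.131,-1.005) ωy=+41.10

Key-timestep trajectory:
   step    t(s)  obj.x    obj.z    obj.vx   obj.vz 
     48  0.2424   +0.243  +0.038  +0.783  -0.251
     96  0.4848   +0.528  -0.054  +1.566  -0.503
    144  0.7273   +1.002  -0.206  +2.348  -0.754


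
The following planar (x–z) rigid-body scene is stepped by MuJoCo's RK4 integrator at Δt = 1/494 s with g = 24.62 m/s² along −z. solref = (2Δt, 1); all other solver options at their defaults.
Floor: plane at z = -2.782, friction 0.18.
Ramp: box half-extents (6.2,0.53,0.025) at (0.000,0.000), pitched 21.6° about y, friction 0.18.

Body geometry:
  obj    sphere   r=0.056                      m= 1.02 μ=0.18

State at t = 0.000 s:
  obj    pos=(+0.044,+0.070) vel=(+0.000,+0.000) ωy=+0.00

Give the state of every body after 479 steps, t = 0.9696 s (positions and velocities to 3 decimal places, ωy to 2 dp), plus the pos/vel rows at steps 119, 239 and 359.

State at t = 0.9696 s:
  obj    pos=(+2.874,-1.051) vel=(+5.837,-2.311) ωy=+112.08

Key-timestep trajectory:
   step    t(s)  obj.x    obj.z    obj.vx   obj.vz 
    119  0.2409   +0.219  +0.001  +1.450  -0.574
    239  0.4838   +0.748  -0.209  +2.912  -1.153
    359  0.7267   +1.633  -0.560  +4.374  -1.732


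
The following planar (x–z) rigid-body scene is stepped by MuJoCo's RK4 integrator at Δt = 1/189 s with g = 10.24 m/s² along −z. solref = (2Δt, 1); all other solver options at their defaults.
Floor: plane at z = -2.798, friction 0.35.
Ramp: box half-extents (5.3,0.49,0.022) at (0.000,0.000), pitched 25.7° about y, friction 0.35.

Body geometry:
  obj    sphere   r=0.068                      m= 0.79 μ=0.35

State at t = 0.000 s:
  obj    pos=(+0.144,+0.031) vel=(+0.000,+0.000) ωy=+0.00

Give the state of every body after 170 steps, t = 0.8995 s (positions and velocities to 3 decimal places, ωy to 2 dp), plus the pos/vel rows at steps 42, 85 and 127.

State at t = 0.8995 s:
  obj    pos=(+1.300,-0.526) vel=(+2.571,-1.237) ωy=+41.95

Key-timestep trajectory:
   step    t(s)  obj.x    obj.z    obj.vx   obj.vz 
     42  0.2222   +0.215  -0.003  +0.635  -0.306
     85  0.4497   +0.433  -0.109  +1.285  -0.619
    127  0.6720   +0.789  -0.280  +1.921  -0.924


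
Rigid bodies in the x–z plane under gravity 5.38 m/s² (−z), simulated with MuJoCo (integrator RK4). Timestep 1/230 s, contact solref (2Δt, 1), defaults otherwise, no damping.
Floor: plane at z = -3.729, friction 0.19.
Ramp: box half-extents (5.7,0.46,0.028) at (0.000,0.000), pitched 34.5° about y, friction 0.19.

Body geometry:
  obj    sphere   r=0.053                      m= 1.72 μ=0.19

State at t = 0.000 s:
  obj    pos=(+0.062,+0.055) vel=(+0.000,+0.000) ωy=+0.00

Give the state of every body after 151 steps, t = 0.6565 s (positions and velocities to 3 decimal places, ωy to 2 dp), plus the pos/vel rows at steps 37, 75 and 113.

State at t = 0.6565 s:
  obj    pos=(+0.456,-0.215) vel=(+1.199,-0.816) ωy=+25.94

Key-timestep trajectory:
   step    t(s)  obj.x    obj.z    obj.vx   obj.vz 
     37  0.1609   +0.086  +0.039  +0.297  -0.202
     75  0.3261   +0.160  -0.012  +0.598  -0.405
    113  0.4913   +0.283  -0.096  +0.896  -0.617


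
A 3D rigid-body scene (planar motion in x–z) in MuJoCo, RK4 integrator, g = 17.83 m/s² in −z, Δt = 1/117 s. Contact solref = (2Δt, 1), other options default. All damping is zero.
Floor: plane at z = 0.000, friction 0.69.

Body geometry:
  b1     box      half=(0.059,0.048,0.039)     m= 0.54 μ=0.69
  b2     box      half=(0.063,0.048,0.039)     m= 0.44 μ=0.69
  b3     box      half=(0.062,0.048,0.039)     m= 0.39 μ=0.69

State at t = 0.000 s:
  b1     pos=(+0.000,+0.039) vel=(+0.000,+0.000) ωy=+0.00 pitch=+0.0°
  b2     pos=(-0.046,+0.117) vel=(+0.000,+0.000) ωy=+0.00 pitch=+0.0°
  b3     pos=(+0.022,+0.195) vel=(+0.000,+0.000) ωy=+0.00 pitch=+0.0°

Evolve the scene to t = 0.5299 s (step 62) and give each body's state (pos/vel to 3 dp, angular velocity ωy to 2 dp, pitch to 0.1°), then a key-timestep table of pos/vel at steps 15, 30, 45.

State at t = 0.5299 s:
  b1     pos=(+0.000,+0.039) vel=(+0.000,+0.000) ωy=+0.00 pitch=+0.0°
  b2     pos=(-0.046,+0.117) vel=(+0.000,+0.000) ωy=+0.00 pitch=-0.1°
  b3     pos=(+0.162,+0.039) vel=(+0.000,+0.001) ωy=-0.01 pitch=+180.0°

Key-timestep trajectory:
   step    t(s)  b1.x    b1.z    b1.vx   b1.vz   b2.x    b2.z    b2.vx   b2.vz   b3.x    b3.z    b3.vx   b3.vz 
     15  0.1282   +0.000  +0.039  -0.001  +0.000   -0.046  +0.117  -0.002  +0.001   +0.033  +0.192  +0.205  -0.085
     30  0.2564   +0.000  +0.039  -0.001  +0.000   -0.046  +0.117  -0.001  +0.000   +0.080  +0.135  +0.705  -0.147
     45  0.3846   +0.000  +0.039  +0.000  +0.000   -0.046  +0.117  +0.000  +0.000   +0.164  +0.032  -0.009  +0.135


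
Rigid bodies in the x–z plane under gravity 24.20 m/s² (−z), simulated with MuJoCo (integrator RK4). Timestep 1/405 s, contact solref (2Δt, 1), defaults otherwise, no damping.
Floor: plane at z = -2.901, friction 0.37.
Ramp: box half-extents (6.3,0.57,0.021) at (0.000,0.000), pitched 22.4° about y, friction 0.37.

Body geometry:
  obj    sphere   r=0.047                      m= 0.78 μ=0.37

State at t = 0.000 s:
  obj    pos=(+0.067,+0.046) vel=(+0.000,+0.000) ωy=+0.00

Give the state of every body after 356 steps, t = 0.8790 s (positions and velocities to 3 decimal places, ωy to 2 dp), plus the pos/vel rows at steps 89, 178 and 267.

State at t = 0.8790 s:
  obj    pos=(+2.420,-0.924) vel=(+5.353,-2.206) ωy=+123.18

Key-timestep trajectory:
   step    t(s)  obj.x    obj.z    obj.vx   obj.vz 
     89  0.2198   +0.214  -0.015  +1.338  -0.552
    178  0.4395   +0.655  -0.197  +2.677  -1.103
    267  0.6593   +1.391  -0.500  +4.015  -1.655


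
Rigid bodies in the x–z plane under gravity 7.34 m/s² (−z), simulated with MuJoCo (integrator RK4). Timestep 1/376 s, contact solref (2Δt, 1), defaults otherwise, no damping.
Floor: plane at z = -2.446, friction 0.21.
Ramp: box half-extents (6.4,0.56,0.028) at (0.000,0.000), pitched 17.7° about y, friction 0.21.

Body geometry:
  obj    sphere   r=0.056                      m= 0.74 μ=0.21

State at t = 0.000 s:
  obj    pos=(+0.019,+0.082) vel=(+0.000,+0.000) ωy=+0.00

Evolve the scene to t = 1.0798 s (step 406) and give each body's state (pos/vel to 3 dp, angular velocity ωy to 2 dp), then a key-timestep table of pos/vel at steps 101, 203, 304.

State at t = 1.0798 s:
  obj    pos=(+0.904,-0.200) vel=(+1.640,-0.523) ωy=+30.73

Key-timestep trajectory:
   step    t(s)  obj.x    obj.z    obj.vx   obj.vz 
    101  0.2686   +0.074  +0.065  +0.408  -0.130
    203  0.5399   +0.240  +0.011  +0.820  -0.262
    304  0.8085   +0.515  -0.076  +1.228  -0.392


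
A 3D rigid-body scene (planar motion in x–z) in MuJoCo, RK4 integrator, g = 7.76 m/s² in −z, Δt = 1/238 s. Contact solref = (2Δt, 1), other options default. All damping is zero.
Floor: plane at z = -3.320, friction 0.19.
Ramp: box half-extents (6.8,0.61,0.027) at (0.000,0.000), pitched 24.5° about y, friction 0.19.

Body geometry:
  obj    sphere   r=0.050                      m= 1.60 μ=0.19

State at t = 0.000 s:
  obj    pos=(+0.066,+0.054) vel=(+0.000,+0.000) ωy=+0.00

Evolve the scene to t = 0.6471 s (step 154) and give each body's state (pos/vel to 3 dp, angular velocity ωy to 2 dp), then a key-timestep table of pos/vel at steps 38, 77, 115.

State at t = 0.6471 s:
  obj    pos=(+0.504,-0.145) vel=(+1.354,-0.617) ωy=+29.74

Key-timestep trajectory:
   step    t(s)  obj.x    obj.z    obj.vx   obj.vz 
     38  0.1597   +0.093  +0.042  +0.334  -0.152
     77  0.3235   +0.176  +0.005  +0.677  -0.308
    115  0.4832   +0.310  -0.057  +1.011  -0.461


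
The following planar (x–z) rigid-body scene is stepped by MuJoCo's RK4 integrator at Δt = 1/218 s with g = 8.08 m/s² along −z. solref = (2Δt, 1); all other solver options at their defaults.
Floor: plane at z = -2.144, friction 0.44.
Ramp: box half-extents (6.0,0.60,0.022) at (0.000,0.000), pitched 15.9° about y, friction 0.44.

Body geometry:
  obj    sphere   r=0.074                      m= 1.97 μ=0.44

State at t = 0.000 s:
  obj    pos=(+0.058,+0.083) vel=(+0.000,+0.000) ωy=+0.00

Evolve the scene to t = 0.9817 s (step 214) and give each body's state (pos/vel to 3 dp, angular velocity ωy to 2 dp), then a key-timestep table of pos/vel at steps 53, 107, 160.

State at t = 0.9817 s:
  obj    pos=(+0.791,-0.125) vel=(+1.493,-0.425) ωy=+20.97

Key-timestep trajectory:
   step    t(s)  obj.x    obj.z    obj.vx   obj.vz 
     53  0.2431   +0.103  +0.070  +0.370  -0.105
    107  0.4908   +0.241  +0.031  +0.746  -0.213
    160  0.7339   +0.468  -0.033  +1.116  -0.318


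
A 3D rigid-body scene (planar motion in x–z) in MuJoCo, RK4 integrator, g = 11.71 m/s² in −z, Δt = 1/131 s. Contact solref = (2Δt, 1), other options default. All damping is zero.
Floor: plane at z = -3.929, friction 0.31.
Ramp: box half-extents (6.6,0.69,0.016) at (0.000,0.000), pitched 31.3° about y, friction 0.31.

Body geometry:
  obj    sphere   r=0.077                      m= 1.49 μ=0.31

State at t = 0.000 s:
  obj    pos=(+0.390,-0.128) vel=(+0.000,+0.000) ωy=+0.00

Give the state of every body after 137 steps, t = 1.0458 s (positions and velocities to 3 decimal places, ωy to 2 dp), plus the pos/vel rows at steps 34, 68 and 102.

State at t = 1.0458 s:
  obj    pos=(+2.421,-1.363) vel=(+3.883,-2.361) ωy=+59.00

Key-timestep trajectory:
   step    t(s)  obj.x    obj.z    obj.vx   obj.vz 
     34  0.2595   +0.515  -0.204  +0.964  -0.586
     68  0.5191   +0.890  -0.433  +1.928  -1.172
    102  0.7786   +1.516  -0.813  +2.891  -1.758


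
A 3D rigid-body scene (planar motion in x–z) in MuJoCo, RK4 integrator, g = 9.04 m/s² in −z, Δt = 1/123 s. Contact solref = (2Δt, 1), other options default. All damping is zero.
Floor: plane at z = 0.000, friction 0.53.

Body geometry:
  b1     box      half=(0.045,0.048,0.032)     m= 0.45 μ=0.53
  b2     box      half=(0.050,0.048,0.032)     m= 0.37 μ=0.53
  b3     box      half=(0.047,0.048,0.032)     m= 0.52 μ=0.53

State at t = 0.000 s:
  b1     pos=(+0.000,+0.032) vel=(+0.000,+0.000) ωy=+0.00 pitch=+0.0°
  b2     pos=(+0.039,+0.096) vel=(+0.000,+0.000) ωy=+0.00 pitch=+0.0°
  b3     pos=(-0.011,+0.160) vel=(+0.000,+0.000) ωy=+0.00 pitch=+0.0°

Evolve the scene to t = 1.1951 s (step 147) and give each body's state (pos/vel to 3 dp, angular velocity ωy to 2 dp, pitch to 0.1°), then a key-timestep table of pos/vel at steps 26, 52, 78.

State at t = 1.1951 s:
  b1     pos=(+0.000,+0.032) vel=(+0.000,+0.000) ωy=+0.00 pitch=+0.0°
  b2     pos=(+0.039,+0.096) vel=(+0.000,+0.000) ωy=+0.00 pitch=+0.0°
  b3     pos=(-0.127,+0.032) vel=(+0.000,+0.000) ωy=+0.00 pitch=+180.0°

Key-timestep trajectory:
   step    t(s)  b1.x    b1.z    b1.vx   b1.vz   b2.x    b2.z    b2.vx   b2.vz   b3.x    b3.z    b3.vx   b3.vz 
     26  0.2114   +0.000  +0.032  +0.000  +0.000   +0.039  +0.096  +0.000  +0.000   -0.012  +0.160  -0.012  +0.000
     52  0.4228   +0.000  +0.032  +0.001  +0.000   +0.039  +0.096  +0.001  +0.000   -0.023  +0.157  -0.140  -0.053
     78  0.6341   +0.000  +0.032  +0.000  +0.000   +0.039  +0.096  +0.000  +0.000   -0.091  +0.088  -0.528  -0.569


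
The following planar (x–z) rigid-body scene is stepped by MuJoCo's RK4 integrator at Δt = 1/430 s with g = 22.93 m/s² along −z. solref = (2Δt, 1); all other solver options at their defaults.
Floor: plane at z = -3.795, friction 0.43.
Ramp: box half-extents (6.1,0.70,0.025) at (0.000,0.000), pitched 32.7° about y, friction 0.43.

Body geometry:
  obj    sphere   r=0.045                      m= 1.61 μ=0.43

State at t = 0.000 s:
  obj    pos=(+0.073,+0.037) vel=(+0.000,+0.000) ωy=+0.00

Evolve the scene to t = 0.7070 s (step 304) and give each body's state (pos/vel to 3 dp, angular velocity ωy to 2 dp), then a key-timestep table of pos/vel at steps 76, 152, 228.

State at t = 0.7070 s:
  obj    pos=(+1.934,-1.158) vel=(+5.264,-3.380) ωy=+139.00

Key-timestep trajectory:
   step    t(s)  obj.x    obj.z    obj.vx   obj.vz 
     76  0.1767   +0.189  -0.038  +1.316  -0.845
    152  0.3535   +0.538  -0.262  +2.632  -1.690
    228  0.5302   +1.120  -0.636  +3.948  -2.535


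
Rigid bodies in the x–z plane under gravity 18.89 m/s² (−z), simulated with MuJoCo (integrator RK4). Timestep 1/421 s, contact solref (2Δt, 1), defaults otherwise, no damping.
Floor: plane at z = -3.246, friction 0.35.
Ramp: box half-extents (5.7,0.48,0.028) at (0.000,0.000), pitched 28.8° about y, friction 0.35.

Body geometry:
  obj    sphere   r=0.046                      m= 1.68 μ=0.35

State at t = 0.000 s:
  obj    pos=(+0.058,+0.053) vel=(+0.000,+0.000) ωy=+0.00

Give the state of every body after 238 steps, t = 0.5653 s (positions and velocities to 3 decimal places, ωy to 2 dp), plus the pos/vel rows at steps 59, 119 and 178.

State at t = 0.5653 s:
  obj    pos=(+0.968,-0.448) vel=(+3.220,-1.770) ωy=+79.87

Key-timestep trajectory:
   step    t(s)  obj.x    obj.z    obj.vx   obj.vz 
     59  0.1401   +0.114  +0.022  +0.798  -0.439
    119  0.2827   +0.285  -0.073  +1.610  -0.885
    178  0.4228   +0.567  -0.227  +2.408  -1.324


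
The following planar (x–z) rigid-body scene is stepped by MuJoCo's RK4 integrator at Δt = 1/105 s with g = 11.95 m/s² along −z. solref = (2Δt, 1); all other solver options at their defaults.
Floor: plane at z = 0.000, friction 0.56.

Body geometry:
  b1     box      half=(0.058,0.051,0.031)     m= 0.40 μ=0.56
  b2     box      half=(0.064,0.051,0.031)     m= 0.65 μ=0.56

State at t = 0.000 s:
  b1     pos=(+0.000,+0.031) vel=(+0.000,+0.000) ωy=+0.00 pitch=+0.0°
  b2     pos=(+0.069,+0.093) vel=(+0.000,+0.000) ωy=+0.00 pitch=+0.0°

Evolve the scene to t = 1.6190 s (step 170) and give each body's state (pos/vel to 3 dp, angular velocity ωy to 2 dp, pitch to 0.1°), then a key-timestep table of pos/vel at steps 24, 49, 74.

State at t = 1.6190 s:
  b1     pos=(+0.000,+0.031) vel=(+0.000,+0.000) ωy=+0.00 pitch=+0.0°
  b2     pos=(+0.133,+0.064) vel=(+0.000,+0.000) ωy=+0.00 pitch=+90.0°

Key-timestep trajectory:
   step    t(s)  b1.x    b1.z    b1.vx   b1.vz   b2.x    b2.z    b2.vx   b2.vz 
     24  0.2286   +0.000  +0.031  +0.000  +0.000   +0.105  +0.069  +0.259  +0.051
     49  0.4667   +0.000  +0.031  +0.000  +0.000   +0.152  +0.070  -0.007  -0.001
     74  0.7048   +0.000  +0.031  +0.000  +0.000   +0.125  +0.067  +0.054  -0.014


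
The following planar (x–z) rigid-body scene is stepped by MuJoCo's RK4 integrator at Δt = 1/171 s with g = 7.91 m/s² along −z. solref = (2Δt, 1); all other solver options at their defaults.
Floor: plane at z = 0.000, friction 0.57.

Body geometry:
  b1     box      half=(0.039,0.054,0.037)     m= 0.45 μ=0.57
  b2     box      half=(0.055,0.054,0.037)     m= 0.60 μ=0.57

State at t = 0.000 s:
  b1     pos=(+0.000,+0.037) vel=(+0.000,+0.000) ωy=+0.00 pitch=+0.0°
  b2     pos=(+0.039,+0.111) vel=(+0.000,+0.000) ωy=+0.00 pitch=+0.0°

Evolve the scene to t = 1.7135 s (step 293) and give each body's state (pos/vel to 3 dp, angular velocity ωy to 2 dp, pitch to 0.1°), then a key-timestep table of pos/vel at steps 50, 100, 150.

State at t = 1.7135 s:
  b1     pos=(+0.000,+0.037) vel=(+0.000,+0.000) ωy=+0.00 pitch=+0.0°
  b2     pos=(+0.090,+0.055) vel=(+0.000,+0.000) ωy=+0.00 pitch=+90.0°

Key-timestep trajectory:
   step    t(s)  b1.x    b1.z    b1.vx   b1.vz   b2.x    b2.z    b2.vx   b2.vz 
     50  0.2924   +0.000  +0.037  +0.000  +0.000   +0.040  +0.111  +0.013  +0.000
    100  0.5848   +0.000  +0.037  +0.000  +0.000   +0.062  +0.103  +0.195  -0.162
    150  0.8772   +0.000  +0.037  +0.000  +0.000   +0.103  +0.062  -0.091  -0.035


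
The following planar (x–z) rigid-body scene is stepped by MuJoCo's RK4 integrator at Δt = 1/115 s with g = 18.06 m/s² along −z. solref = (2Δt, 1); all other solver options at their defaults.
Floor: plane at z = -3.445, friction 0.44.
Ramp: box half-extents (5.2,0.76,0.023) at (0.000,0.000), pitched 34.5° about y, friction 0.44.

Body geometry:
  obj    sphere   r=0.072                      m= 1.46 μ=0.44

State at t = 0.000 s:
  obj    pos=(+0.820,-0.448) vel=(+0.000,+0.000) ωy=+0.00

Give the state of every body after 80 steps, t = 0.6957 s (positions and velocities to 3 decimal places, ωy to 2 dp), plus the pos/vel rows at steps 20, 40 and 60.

State at t = 0.6957 s:
  obj    pos=(+2.277,-1.450) vel=(+4.189,-2.879) ωy=+70.57

Key-timestep trajectory:
   step    t(s)  obj.x    obj.z    obj.vx   obj.vz 
     20  0.1739   +0.911  -0.511  +1.048  -0.720
     40  0.3478   +1.184  -0.699  +2.095  -1.440
     60  0.5217   +1.640  -1.012  +3.142  -2.159


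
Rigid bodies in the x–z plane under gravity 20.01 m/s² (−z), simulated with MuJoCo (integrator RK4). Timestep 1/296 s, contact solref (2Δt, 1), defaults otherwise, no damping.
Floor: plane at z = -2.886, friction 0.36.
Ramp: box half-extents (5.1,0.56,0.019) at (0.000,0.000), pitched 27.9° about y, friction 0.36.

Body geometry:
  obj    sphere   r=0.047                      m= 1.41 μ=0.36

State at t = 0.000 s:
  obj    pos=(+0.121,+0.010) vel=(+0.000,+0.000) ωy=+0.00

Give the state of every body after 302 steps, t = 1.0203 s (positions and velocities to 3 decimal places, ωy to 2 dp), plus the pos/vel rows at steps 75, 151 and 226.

State at t = 1.0203 s:
  obj    pos=(+3.198,-1.618) vel=(+6.030,-3.193) ωy=+145.17

Key-timestep trajectory:
   step    t(s)  obj.x    obj.z    obj.vx   obj.vz 
     75  0.2534   +0.311  -0.090  +1.498  -0.793
    151  0.5101   +0.890  -0.397  +3.015  -1.596
    226  0.7635   +1.844  -0.902  +4.513  -2.389


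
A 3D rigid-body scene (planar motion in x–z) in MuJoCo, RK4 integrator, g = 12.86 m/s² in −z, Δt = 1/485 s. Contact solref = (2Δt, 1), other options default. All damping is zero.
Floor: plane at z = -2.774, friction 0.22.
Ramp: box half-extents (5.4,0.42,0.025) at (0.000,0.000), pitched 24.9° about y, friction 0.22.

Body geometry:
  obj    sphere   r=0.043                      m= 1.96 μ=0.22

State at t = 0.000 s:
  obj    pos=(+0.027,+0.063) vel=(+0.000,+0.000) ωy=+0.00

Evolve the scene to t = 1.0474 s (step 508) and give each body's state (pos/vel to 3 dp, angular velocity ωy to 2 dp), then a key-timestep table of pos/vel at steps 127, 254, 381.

State at t = 1.0474 s:
  obj    pos=(+1.951,-0.831) vel=(+3.674,-1.706) ωy=+94.20

Key-timestep trajectory:
   step    t(s)  obj.x    obj.z    obj.vx   obj.vz 
    127  0.2619   +0.147  +0.007  +0.919  -0.426
    254  0.5237   +0.508  -0.161  +1.837  -0.853
    381  0.7856   +1.109  -0.440  +2.756  -1.279


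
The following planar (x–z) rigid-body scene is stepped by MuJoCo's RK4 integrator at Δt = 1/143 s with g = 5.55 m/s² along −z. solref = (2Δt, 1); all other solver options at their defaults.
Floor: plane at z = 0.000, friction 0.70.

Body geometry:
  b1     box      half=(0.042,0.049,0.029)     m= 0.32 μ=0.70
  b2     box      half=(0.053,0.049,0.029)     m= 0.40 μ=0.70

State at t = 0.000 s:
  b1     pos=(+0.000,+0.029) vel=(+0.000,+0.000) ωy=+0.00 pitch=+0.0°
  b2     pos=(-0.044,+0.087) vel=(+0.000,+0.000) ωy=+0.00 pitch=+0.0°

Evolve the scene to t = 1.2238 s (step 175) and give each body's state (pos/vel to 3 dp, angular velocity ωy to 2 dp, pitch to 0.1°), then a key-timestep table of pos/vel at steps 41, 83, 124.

State at t = 1.2238 s:
  b1     pos=(+0.000,+0.029) vel=(+0.000,+0.000) ωy=+0.00 pitch=+0.0°
  b2     pos=(-0.175,+0.029) vel=(+0.000,+0.000) ωy=+0.00 pitch=+180.0°

Key-timestep trajectory:
   step    t(s)  b1.x    b1.z    b1.vx   b1.vz   b2.x    b2.z    b2.vx   b2.vz 
     41  0.2867   +0.000  +0.029  +0.000  +0.000   -0.055  +0.084  -0.102  -0.050
     83  0.5804   +0.000  +0.029  +0.000  +0.000   -0.108  +0.059  -0.121  +0.023
    124  0.8671   +0.000  +0.029  +0.000  +0.000   -0.135  +0.059  -0.139  -0.033


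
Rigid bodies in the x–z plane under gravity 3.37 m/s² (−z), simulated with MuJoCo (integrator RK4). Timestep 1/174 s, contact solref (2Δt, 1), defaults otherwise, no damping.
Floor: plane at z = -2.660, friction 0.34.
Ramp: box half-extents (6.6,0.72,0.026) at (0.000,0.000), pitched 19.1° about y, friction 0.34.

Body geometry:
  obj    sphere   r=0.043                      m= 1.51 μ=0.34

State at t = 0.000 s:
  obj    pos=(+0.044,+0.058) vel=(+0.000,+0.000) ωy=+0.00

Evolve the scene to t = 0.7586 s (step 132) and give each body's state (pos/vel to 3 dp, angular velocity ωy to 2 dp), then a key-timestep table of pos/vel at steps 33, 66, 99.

State at t = 0.7586 s:
  obj    pos=(+0.258,-0.016) vel=(+0.565,-0.196) ωy=+13.89

Key-timestep trajectory:
   step    t(s)  obj.x    obj.z    obj.vx   obj.vz 
     33  0.1897   +0.057  +0.053  +0.141  -0.049
     66  0.3793   +0.098  +0.039  +0.282  -0.098
     99  0.5690   +0.164  +0.016  +0.424  -0.147


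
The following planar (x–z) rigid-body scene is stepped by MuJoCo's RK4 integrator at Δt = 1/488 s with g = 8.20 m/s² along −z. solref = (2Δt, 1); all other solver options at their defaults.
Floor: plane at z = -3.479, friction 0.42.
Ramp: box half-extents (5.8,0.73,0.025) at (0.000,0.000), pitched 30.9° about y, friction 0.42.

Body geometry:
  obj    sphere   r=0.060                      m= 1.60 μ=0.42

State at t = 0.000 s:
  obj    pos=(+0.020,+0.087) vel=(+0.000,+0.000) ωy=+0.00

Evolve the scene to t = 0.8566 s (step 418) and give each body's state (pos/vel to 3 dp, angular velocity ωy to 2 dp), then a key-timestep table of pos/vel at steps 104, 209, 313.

State at t = 0.8566 s:
  obj    pos=(+0.967,-0.480) vel=(+2.211,-1.323) ωy=+42.94

Key-timestep trajectory:
   step    t(s)  obj.x    obj.z    obj.vx   obj.vz 
    104  0.2131   +0.079  +0.052  +0.550  -0.329
    209  0.4283   +0.257  -0.055  +1.105  -0.662
    313  0.6414   +0.551  -0.231  +1.655  -0.991


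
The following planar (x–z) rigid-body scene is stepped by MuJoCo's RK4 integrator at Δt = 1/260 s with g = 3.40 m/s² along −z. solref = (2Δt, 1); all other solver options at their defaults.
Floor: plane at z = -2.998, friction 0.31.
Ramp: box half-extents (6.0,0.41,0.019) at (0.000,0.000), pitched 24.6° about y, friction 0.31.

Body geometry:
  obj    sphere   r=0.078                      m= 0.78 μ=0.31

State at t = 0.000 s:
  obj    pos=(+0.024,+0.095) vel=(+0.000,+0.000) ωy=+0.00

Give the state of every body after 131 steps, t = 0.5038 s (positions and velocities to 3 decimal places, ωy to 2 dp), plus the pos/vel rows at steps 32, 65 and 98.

State at t = 0.5038 s:
  obj    pos=(+0.141,+0.042) vel=(+0.463,-0.212) ωy=+6.53

Key-timestep trajectory:
   step    t(s)  obj.x    obj.z    obj.vx   obj.vz 
     32  0.1231   +0.031  +0.092  +0.113  -0.052
     65  0.2500   +0.053  +0.082  +0.230  -0.105
     98  0.3769   +0.090  +0.066  +0.346  -0.159


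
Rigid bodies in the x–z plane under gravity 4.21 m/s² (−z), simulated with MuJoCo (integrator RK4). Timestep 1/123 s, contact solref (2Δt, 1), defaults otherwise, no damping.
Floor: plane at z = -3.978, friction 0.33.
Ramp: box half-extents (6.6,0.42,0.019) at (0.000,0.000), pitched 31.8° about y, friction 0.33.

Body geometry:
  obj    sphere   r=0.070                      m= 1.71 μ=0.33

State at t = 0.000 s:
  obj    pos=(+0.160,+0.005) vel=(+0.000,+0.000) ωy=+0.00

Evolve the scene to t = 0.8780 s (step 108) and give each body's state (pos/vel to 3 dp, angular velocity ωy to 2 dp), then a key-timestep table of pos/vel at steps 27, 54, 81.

State at t = 0.8780 s:
  obj    pos=(+0.679,-0.317) vel=(+1.183,-0.733) ωy=+19.87

Key-timestep trajectory:
   step    t(s)  obj.x    obj.z    obj.vx   obj.vz 
     27  0.2195   +0.193  -0.015  +0.296  -0.183
     54  0.4390   +0.290  -0.075  +0.591  -0.367
     81  0.6585   +0.452  -0.176  +0.887  -0.550


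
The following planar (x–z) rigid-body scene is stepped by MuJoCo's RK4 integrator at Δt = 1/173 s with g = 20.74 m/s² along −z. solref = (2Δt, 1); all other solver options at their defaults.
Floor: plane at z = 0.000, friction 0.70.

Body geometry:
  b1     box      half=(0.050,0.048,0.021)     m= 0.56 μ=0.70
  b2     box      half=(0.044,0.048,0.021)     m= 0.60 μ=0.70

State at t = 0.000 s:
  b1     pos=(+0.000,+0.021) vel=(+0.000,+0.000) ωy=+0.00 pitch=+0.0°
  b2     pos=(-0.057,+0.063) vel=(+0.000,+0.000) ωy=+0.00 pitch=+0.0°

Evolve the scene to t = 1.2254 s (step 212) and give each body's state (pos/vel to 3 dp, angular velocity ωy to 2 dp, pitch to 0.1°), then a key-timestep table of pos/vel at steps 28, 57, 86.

State at t = 1.2254 s:
  b1     pos=(+0.000,+0.021) vel=(+0.000,+0.000) ωy=+0.00 pitch=+0.0°
  b2     pos=(-0.100,+0.044) vel=(+0.000,+0.000) ωy=+0.00 pitch=-90.0°

Key-timestep trajectory:
   step    t(s)  b1.x    b1.z    b1.vx   b1.vz   b2.x    b2.z    b2.vx   b2.vz 
     28  0.1618   +0.000  +0.021  +0.000  +0.000   -0.087  +0.048  -0.328  -0.032
     57  0.3295   +0.000  +0.021  +0.000  +0.000   -0.112  +0.048  +0.102  -0.020
     86  0.4971   +0.000  +0.021  +0.000  +0.000   -0.102  +0.044  -0.076  +0.048


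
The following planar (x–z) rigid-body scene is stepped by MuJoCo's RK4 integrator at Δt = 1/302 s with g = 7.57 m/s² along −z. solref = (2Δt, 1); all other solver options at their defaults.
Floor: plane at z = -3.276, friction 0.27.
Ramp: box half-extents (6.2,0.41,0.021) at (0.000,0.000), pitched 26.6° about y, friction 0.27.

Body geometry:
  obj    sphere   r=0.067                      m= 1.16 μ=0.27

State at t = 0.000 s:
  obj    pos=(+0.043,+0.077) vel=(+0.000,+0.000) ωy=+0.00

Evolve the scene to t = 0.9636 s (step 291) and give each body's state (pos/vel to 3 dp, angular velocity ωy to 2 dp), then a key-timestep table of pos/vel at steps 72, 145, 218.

State at t = 0.9636 s:
  obj    pos=(+1.048,-0.426) vel=(+2.086,-1.045) ωy=+34.82

Key-timestep trajectory:
   step    t(s)  obj.x    obj.z    obj.vx   obj.vz 
     72  0.2384   +0.105  +0.046  +0.516  -0.258
    145  0.4801   +0.293  -0.048  +1.039  -0.521
    218  0.7219   +0.607  -0.206  +1.563  -0.783


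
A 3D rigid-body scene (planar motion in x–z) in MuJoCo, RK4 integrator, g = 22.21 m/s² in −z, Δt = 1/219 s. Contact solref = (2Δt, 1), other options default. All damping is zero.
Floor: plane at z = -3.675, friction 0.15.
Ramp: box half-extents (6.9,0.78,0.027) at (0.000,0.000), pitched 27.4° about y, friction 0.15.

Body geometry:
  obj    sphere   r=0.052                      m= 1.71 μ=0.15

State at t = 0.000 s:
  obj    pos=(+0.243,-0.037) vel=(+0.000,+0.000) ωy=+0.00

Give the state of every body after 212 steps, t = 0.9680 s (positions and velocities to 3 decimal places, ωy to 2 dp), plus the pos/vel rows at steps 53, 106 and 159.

State at t = 0.9680 s:
  obj    pos=(+3.281,-1.612) vel=(+6.275,-3.253) ωy=+135.87

Key-timestep trajectory:
   step    t(s)  obj.x    obj.z    obj.vx   obj.vz 
     53  0.2420   +0.433  -0.135  +1.569  -0.813
    106  0.4840   +1.003  -0.431  +3.138  -1.627
    159  0.7260   +1.952  -0.923  +4.707  -2.440


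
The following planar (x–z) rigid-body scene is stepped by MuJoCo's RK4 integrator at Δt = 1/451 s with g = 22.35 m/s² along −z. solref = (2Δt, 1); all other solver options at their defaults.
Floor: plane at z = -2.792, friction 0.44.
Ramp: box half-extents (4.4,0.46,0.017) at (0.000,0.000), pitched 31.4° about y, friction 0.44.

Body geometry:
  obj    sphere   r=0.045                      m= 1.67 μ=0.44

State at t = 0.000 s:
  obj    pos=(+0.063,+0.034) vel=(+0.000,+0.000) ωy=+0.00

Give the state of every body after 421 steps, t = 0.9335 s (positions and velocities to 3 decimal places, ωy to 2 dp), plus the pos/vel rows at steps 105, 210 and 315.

State at t = 0.9335 s:
  obj    pos=(+3.156,-1.854) vel=(+6.627,-4.045) ωy=+172.53

Key-timestep trajectory:
   step    t(s)  obj.x    obj.z    obj.vx   obj.vz 
    105  0.2328   +0.256  -0.083  +1.653  -1.009
    210  0.4656   +0.833  -0.436  +3.306  -2.018
    315  0.6984   +1.795  -1.023  +4.959  -3.027


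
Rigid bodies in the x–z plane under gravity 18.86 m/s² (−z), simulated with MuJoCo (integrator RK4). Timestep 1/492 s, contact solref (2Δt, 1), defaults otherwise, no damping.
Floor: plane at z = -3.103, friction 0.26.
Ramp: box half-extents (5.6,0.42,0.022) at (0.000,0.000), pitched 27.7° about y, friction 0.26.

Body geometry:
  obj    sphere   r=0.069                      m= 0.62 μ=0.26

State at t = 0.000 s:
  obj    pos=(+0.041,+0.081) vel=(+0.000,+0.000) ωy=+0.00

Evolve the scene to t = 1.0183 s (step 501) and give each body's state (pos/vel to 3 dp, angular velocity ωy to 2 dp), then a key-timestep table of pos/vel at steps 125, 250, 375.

State at t = 1.0183 s:
  obj    pos=(+2.916,-1.428) vel=(+5.646,-2.964) ωy=+92.41

Key-timestep trajectory:
   step    t(s)  obj.x    obj.z    obj.vx   obj.vz 
    125  0.2541   +0.220  -0.013  +1.409  -0.740
    250  0.5081   +0.757  -0.295  +2.817  -1.479
    375  0.7622   +1.652  -0.764  +4.226  -2.219


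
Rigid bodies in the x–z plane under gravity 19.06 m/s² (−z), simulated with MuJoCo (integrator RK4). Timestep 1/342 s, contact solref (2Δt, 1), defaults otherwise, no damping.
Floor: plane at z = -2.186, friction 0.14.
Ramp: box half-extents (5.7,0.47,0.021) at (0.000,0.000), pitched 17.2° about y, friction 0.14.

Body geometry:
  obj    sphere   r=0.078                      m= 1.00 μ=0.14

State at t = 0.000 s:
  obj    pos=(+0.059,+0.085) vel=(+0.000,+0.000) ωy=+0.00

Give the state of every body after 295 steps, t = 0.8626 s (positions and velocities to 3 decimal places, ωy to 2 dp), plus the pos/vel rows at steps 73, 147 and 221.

State at t = 0.8626 s:
  obj    pos=(+1.490,-0.358) vel=(+3.317,-1.027) ωy=+44.51

Key-timestep trajectory:
   step    t(s)  obj.x    obj.z    obj.vx   obj.vz 
     73  0.2135   +0.147  +0.058  +0.821  -0.254
    147  0.4298   +0.414  -0.025  +1.653  -0.512
    221  0.6462   +0.862  -0.163  +2.485  -0.769


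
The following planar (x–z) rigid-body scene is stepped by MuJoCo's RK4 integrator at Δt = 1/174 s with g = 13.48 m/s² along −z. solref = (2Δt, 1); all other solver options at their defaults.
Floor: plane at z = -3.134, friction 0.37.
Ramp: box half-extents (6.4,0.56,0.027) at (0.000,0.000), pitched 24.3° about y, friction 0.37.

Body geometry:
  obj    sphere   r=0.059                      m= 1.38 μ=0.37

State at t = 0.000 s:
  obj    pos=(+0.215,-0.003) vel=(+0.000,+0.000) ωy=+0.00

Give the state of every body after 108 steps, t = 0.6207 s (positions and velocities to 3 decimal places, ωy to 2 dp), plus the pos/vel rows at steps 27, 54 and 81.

State at t = 0.6207 s:
  obj    pos=(+0.911,-0.317) vel=(+2.242,-1.012) ωy=+41.67

Key-timestep trajectory:
   step    t(s)  obj.x    obj.z    obj.vx   obj.vz 
     27  0.1552   +0.259  -0.022  +0.561  -0.253
     54  0.3103   +0.389  -0.081  +1.121  -0.506
     81  0.4655   +0.606  -0.179  +1.681  -0.759


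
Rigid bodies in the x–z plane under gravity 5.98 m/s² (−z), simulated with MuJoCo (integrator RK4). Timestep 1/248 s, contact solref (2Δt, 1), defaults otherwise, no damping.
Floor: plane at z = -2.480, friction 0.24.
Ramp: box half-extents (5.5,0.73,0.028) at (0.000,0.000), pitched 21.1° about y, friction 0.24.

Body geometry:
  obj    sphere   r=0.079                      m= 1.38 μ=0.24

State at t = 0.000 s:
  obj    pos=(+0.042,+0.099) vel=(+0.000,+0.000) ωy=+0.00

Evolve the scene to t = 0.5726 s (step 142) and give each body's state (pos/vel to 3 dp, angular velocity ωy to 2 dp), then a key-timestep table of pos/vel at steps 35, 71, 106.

State at t = 0.5726 s:
  obj    pos=(+0.277,+0.008) vel=(+0.821,-0.317) ωy=+11.14

Key-timestep trajectory:
   step    t(s)  obj.x    obj.z    obj.vx   obj.vz 
     35  0.1411   +0.056  +0.093  +0.203  -0.078
     71  0.2863   +0.101  +0.076  +0.411  -0.159
    106  0.4274   +0.173  +0.048  +0.613  -0.237


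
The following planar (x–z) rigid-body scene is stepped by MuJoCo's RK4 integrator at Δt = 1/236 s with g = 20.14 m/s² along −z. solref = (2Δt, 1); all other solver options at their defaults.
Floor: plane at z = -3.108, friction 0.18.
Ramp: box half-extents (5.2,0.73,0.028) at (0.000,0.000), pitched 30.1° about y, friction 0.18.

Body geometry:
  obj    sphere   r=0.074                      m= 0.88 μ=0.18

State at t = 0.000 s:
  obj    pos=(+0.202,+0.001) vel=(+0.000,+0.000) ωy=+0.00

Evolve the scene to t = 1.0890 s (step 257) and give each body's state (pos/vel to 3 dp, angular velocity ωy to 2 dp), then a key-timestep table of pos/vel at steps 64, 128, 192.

State at t = 1.0890 s:
  obj    pos=(+3.904,-2.145) vel=(+6.798,-3.940) ωy=+106.14

Key-timestep trajectory:
   step    t(s)  obj.x    obj.z    obj.vx   obj.vz 
     64  0.2712   +0.432  -0.132  +1.693  -0.982
    128  0.5424   +1.120  -0.532  +3.386  -1.963
    192  0.8136   +2.268  -1.197  +5.079  -2.944
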